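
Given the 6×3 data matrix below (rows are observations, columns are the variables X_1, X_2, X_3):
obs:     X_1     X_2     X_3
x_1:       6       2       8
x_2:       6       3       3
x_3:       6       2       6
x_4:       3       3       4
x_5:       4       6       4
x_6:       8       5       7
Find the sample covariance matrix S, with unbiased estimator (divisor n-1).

Step 1 — column means:
  mean(X_1) = (6 + 6 + 6 + 3 + 4 + 8) / 6 = 33/6 = 5.5
  mean(X_2) = (2 + 3 + 2 + 3 + 6 + 5) / 6 = 21/6 = 3.5
  mean(X_3) = (8 + 3 + 6 + 4 + 4 + 7) / 6 = 32/6 = 5.3333

Step 2 — sample covariance S[i,j] = (1/(n-1)) · Σ_k (x_{k,i} - mean_i) · (x_{k,j} - mean_j), with n-1 = 5.
  S[X_1,X_1] = ((0.5)·(0.5) + (0.5)·(0.5) + (0.5)·(0.5) + (-2.5)·(-2.5) + (-1.5)·(-1.5) + (2.5)·(2.5)) / 5 = 15.5/5 = 3.1
  S[X_1,X_2] = ((0.5)·(-1.5) + (0.5)·(-0.5) + (0.5)·(-1.5) + (-2.5)·(-0.5) + (-1.5)·(2.5) + (2.5)·(1.5)) / 5 = -0.5/5 = -0.1
  S[X_1,X_3] = ((0.5)·(2.6667) + (0.5)·(-2.3333) + (0.5)·(0.6667) + (-2.5)·(-1.3333) + (-1.5)·(-1.3333) + (2.5)·(1.6667)) / 5 = 10/5 = 2
  S[X_2,X_2] = ((-1.5)·(-1.5) + (-0.5)·(-0.5) + (-1.5)·(-1.5) + (-0.5)·(-0.5) + (2.5)·(2.5) + (1.5)·(1.5)) / 5 = 13.5/5 = 2.7
  S[X_2,X_3] = ((-1.5)·(2.6667) + (-0.5)·(-2.3333) + (-1.5)·(0.6667) + (-0.5)·(-1.3333) + (2.5)·(-1.3333) + (1.5)·(1.6667)) / 5 = -4/5 = -0.8
  S[X_3,X_3] = ((2.6667)·(2.6667) + (-2.3333)·(-2.3333) + (0.6667)·(0.6667) + (-1.3333)·(-1.3333) + (-1.3333)·(-1.3333) + (1.6667)·(1.6667)) / 5 = 19.3333/5 = 3.8667

S is symmetric (S[j,i] = S[i,j]). Assembling:

S = [[3.1, -0.1, 2],
 [-0.1, 2.7, -0.8],
 [2, -0.8, 3.8667]]


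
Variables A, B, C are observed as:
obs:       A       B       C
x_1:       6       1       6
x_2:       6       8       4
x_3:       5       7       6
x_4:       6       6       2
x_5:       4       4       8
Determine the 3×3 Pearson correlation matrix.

Step 1 — column means:
  mean(A) = (6 + 6 + 5 + 6 + 4) / 5 = 27/5 = 5.4
  mean(B) = (1 + 8 + 7 + 6 + 4) / 5 = 26/5 = 5.2
  mean(C) = (6 + 4 + 6 + 2 + 8) / 5 = 26/5 = 5.2

Step 2 — sample variances and covariances s[i,j] = (1/(n-1)) · Σ_k (x_{k,i} - mean_i) · (x_{k,j} - mean_j), with n-1 = 4:
  s[A,A] = ((0.6)·(0.6) + (0.6)·(0.6) + (-0.4)·(-0.4) + (0.6)·(0.6) + (-1.4)·(-1.4)) / 4 = 3.2/4 = 0.8
  s[A,B] = ((0.6)·(-4.2) + (0.6)·(2.8) + (-0.4)·(1.8) + (0.6)·(0.8) + (-1.4)·(-1.2)) / 4 = 0.6/4 = 0.15
  s[A,C] = ((0.6)·(0.8) + (0.6)·(-1.2) + (-0.4)·(0.8) + (0.6)·(-3.2) + (-1.4)·(2.8)) / 4 = -6.4/4 = -1.6
  s[B,B] = ((-4.2)·(-4.2) + (2.8)·(2.8) + (1.8)·(1.8) + (0.8)·(0.8) + (-1.2)·(-1.2)) / 4 = 30.8/4 = 7.7
  s[B,C] = ((-4.2)·(0.8) + (2.8)·(-1.2) + (1.8)·(0.8) + (0.8)·(-3.2) + (-1.2)·(2.8)) / 4 = -11.2/4 = -2.8
  s[C,C] = ((0.8)·(0.8) + (-1.2)·(-1.2) + (0.8)·(0.8) + (-3.2)·(-3.2) + (2.8)·(2.8)) / 4 = 20.8/4 = 5.2
  Sample standard deviations s_i = √(s[i,i]):
  s(A) = √(0.8) = 0.8944
  s(B) = √(7.7) = 2.7749
  s(C) = √(5.2) = 2.2804

Step 3 — r_{ij} = s_{ij} / (s_i · s_j):
  r[A,A] = 1 (diagonal).
  r[A,B] = 0.15 / (0.8944 · 2.7749) = 0.15 / 2.4819 = 0.0604
  r[A,C] = -1.6 / (0.8944 · 2.2804) = -1.6 / 2.0396 = -0.7845
  r[B,B] = 1 (diagonal).
  r[B,C] = -2.8 / (2.7749 · 2.2804) = -2.8 / 6.3277 = -0.4425
  r[C,C] = 1 (diagonal).

R is symmetric with unit diagonal. Assembling:

R = [[1, 0.0604, -0.7845],
 [0.0604, 1, -0.4425],
 [-0.7845, -0.4425, 1]]


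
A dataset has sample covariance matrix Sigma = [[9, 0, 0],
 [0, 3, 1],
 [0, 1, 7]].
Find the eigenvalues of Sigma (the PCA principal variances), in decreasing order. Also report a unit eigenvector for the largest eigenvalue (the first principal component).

Step 1 — characteristic polynomial p(λ) = det(λI - Sigma) = λ³ - tr·λ² + c_1·λ - det, where tr = trace, c_1 = sum of the principal 2×2 minors, det = det(Sigma):
  tr = 9 + 3 + 7 = 19,
  c_1 = (9·3 - (0)²) + (9·7 - (0)²) + (3·7 - (1)²) = 27 + 63 + 20 = 110,
  det = 9·(3·7 - (1)²) - (0)·((0)·7 - (1)·(0)) + (0)·((0)·(1) - 3·(0)) = 9·(20) - (0)·(0) + (0)·(0) = 180.
  So p(λ) = λ³ - 19λ² + 110λ - 180.
Step 2 — look for an integer root (rational root theorem: any rational root is an integer divisor of 180). Testing λ = 9:
  p(9) = 729 - 1539 + 990 - 180 = 0  ✓
  Dividing out (λ - 9): p(λ) = (λ - 9)(λ² - 10λ + 20).
Step 3 — remaining eigenvalues from the quadratic λ² - 10λ + 20 = 0:
  Δ = 10² - 4·20 = 100 - 80 = 20,  λ = (10 ± √20)/2 = (10 ± 4.4721)/2 ≈ 7.2361 or 2.7639.
  Sorted: λ_1 = 9,  λ_2 = 7.2361,  λ_3 = 2.7639  (check: sum = 19 = tr ✓).

Step 4 — unit eigenvector for λ_1 = 9: v spans the null space of (Sigma - λ_1 I), whose rows are
  r_1 = (0, 0, 0),  r_2 = (0, -6, 1),  r_3 = (0, 1, -2).
  v is orthogonal to every row, so take v ∝ r_2 × r_3 = ((-6)·(-2) - (1)·(1), (1)·(0) - (0)·(-2), (0)·(1) - (-6)·(0)) = (11, 0, 0).
  Rescale (divide by 11): u = (1, 0, 0).
  ||u|| = √((1)² + (0)² + (0)²) = √(1) = 1,  v_1 = u/||u|| ≈ (1, 0, 0) (||v_1|| = 1).

λ_1 = 9,  λ_2 = 7.2361,  λ_3 = 2.7639;  v_1 ≈ (1, 0, 0)


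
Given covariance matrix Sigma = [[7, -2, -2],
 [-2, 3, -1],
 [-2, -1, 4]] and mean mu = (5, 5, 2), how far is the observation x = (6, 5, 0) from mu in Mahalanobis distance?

Step 1 — centre the observation: (x - mu) = (1, 0, -2).

Step 2 — invert Sigma (cofactor / det for 3×3, or solve directly):
  Sigma^{-1} = [[0.2683, 0.2439, 0.1951],
 [0.2439, 0.5854, 0.2683],
 [0.1951, 0.2683, 0.4146]].

Step 3 — form the quadratic (x - mu)^T · Sigma^{-1} · (x - mu):
  Sigma^{-1} · (x - mu) = (-0.122, -0.2927, -0.6341).
  (x - mu)^T · [Sigma^{-1} · (x - mu)] = (1)·(-0.122) + (0)·(-0.2927) + (-2)·(-0.6341) = 1.1463.

Step 4 — take square root: d = √(1.1463) ≈ 1.0707.

d(x, mu) = √(1.1463) ≈ 1.0707


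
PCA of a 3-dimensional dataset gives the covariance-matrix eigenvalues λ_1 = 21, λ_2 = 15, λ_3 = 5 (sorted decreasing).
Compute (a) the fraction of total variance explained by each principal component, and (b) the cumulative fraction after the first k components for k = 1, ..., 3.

Step 1 — total variance = trace(Sigma) = Σ λ_i = 21 + 15 + 5 = 41.

Step 2 — fraction explained by component i = λ_i / Σ λ:
  PC1: 21/41 = 0.5122
  PC2: 15/41 = 0.3659
  PC3: 5/41 = 0.122

Step 3 — cumulative fraction after k components = (λ_1 + ... + λ_k) / Σ λ:
  k = 1: 21/41 = 0.5122
  k = 2: (21 + 15)/41 = 36/41 = 0.878
  k = 3: (21 + 15 + 5)/41 = 41/41 = 1

Summary (fraction, with percent):

explained: PC1 0.5122 (51.22%), PC2 0.3659 (36.59%), PC3 0.122 (12.2%);  cumulative: 0.5122, 0.878, 1


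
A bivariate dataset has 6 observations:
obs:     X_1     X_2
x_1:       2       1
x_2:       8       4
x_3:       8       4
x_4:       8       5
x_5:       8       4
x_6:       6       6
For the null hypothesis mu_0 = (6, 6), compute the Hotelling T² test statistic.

Step 1 — sample mean vector:
  mean(X_1) = (2 + 8 + 8 + 8 + 8 + 6) / 6 = 40/6 = 6.6667
  mean(X_2) = (1 + 4 + 4 + 5 + 4 + 6) / 6 = 24/6 = 4
  x̄ = (6.6667, 4),  deviation x̄ - mu_0 = (6.6667, 4) - (6, 6) = (0.6667, -2).

Step 2 — sample covariance matrix, S[i,j] = (1/(n-1)) · Σ_k (x_{k,i} - mean_i) · (x_{k,j} - mean_j), divisor n-1 = 5:
  S[X_1,X_1] = ((-4.6667)·(-4.6667) + (1.3333)·(1.3333) + (1.3333)·(1.3333) + (1.3333)·(1.3333) + (1.3333)·(1.3333) + (-0.6667)·(-0.6667)) / 5 = 29.3333/5 = 5.8667
  S[X_1,X_2] = ((-4.6667)·(-3) + (1.3333)·(0) + (1.3333)·(0) + (1.3333)·(1) + (1.3333)·(0) + (-0.6667)·(2)) / 5 = 14/5 = 2.8
  S[X_2,X_2] = ((-3)·(-3) + (0)·(0) + (0)·(0) + (1)·(1) + (0)·(0) + (2)·(2)) / 5 = 14/5 = 2.8
  S = [[5.8667, 2.8],
 [2.8, 2.8]].

Step 3 — invert S. det(S) = 5.8667·2.8 - (2.8)² = 8.5867.
  S^{-1} = (1/det) · [[d, -b], [-b, a]] = [[0.3261, -0.3261],
 [-0.3261, 0.6832]].

Step 4 — quadratic form (x̄ - mu_0)^T · S^{-1} · (x̄ - mu_0):
  S^{-1} · (x̄ - mu_0) = (0.8696, -1.5839),
  (x̄ - mu_0)^T · [...] = (0.6667)·(0.8696) + (-2)·(-1.5839) = 3.7474.

Step 5 — scale by n: T² = 6 · 3.7474 = 22.4845.

T² ≈ 22.4845


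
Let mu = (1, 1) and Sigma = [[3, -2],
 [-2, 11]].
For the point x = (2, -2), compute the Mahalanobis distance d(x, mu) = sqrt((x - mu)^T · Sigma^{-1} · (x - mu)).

Step 1 — centre the observation: (x - mu) = (1, -3).

Step 2 — invert Sigma. det(Sigma) = 3·11 - (-2)² = 29.
  Sigma^{-1} = (1/det) · [[d, -b], [-b, a]] = [[0.3793, 0.069],
 [0.069, 0.1034]].

Step 3 — form the quadratic (x - mu)^T · Sigma^{-1} · (x - mu):
  Sigma^{-1} · (x - mu) = (0.1724, -0.2414).
  (x - mu)^T · [Sigma^{-1} · (x - mu)] = (1)·(0.1724) + (-3)·(-0.2414) = 0.8966.

Step 4 — take square root: d = √(0.8966) ≈ 0.9469.

d(x, mu) = √(0.8966) ≈ 0.9469


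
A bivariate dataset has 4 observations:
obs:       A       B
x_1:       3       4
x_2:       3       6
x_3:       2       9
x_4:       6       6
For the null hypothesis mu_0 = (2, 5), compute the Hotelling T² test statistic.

Step 1 — sample mean vector:
  mean(A) = (3 + 3 + 2 + 6) / 4 = 14/4 = 3.5
  mean(B) = (4 + 6 + 9 + 6) / 4 = 25/4 = 6.25
  x̄ = (3.5, 6.25),  deviation x̄ - mu_0 = (3.5, 6.25) - (2, 5) = (1.5, 1.25).

Step 2 — sample covariance matrix, S[i,j] = (1/(n-1)) · Σ_k (x_{k,i} - mean_i) · (x_{k,j} - mean_j), divisor n-1 = 3:
  S[A,A] = ((-0.5)·(-0.5) + (-0.5)·(-0.5) + (-1.5)·(-1.5) + (2.5)·(2.5)) / 3 = 9/3 = 3
  S[A,B] = ((-0.5)·(-2.25) + (-0.5)·(-0.25) + (-1.5)·(2.75) + (2.5)·(-0.25)) / 3 = -3.5/3 = -1.1667
  S[B,B] = ((-2.25)·(-2.25) + (-0.25)·(-0.25) + (2.75)·(2.75) + (-0.25)·(-0.25)) / 3 = 12.75/3 = 4.25
  S = [[3, -1.1667],
 [-1.1667, 4.25]].

Step 3 — invert S. det(S) = 3·4.25 - (-1.1667)² = 11.3889.
  S^{-1} = (1/det) · [[d, -b], [-b, a]] = [[0.3732, 0.1024],
 [0.1024, 0.2634]].

Step 4 — quadratic form (x̄ - mu_0)^T · S^{-1} · (x̄ - mu_0):
  S^{-1} · (x̄ - mu_0) = (0.6878, 0.4829),
  (x̄ - mu_0)^T · [...] = (1.5)·(0.6878) + (1.25)·(0.4829) = 1.6354.

Step 5 — scale by n: T² = 4 · 1.6354 = 6.5415.

T² ≈ 6.5415


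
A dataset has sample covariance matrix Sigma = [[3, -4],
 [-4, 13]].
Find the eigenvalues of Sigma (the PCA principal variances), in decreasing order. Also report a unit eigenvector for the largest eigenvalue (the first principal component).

Step 1 — characteristic polynomial of 2×2 Sigma:
  det(Sigma - λI) = λ² - trace · λ + det = 0.
  trace = 3 + 13 = 16, det = 3·13 - (-4)² = 23.
Step 2 — discriminant:
  Δ = trace² - 4·det = 256 - 92 = 164.
Step 3 — eigenvalues:
  λ = (trace ± √Δ)/2 = (16 ± 12.8062)/2,
  λ_1 = 14.4031,  λ_2 = 1.5969.

Step 4 — unit eigenvector for λ_1: solve (Sigma - λ_1 I)v = 0. First row:
  (3 - 14.4031)·v_x + (-4)·v_y = 0, i.e. (-11.4031)·v_x + (-4)·v_y = 0,
  so v ∝ (b, λ_1 - a) = (-4, 11.4031); multiply by -1 so the first entry is positive: u = (4, -11.4031).
  ||u|| = √((4)² + (-11.4031)²) = √(146.0312) ≈ 12.0843,
  v_1 = u/||u|| ≈ (0.331, -0.9436) (||v_1|| = 1).

λ_1 = 14.4031,  λ_2 = 1.5969;  v_1 ≈ (0.331, -0.9436)


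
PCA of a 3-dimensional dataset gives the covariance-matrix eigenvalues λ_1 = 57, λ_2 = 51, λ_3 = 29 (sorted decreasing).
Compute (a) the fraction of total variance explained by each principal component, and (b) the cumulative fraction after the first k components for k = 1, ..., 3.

Step 1 — total variance = trace(Sigma) = Σ λ_i = 57 + 51 + 29 = 137.

Step 2 — fraction explained by component i = λ_i / Σ λ:
  PC1: 57/137 = 0.4161
  PC2: 51/137 = 0.3723
  PC3: 29/137 = 0.2117

Step 3 — cumulative fraction after k components = (λ_1 + ... + λ_k) / Σ λ:
  k = 1: 57/137 = 0.4161
  k = 2: (57 + 51)/137 = 108/137 = 0.7883
  k = 3: (57 + 51 + 29)/137 = 137/137 = 1

Summary (fraction, with percent):

explained: PC1 0.4161 (41.61%), PC2 0.3723 (37.23%), PC3 0.2117 (21.17%);  cumulative: 0.4161, 0.7883, 1


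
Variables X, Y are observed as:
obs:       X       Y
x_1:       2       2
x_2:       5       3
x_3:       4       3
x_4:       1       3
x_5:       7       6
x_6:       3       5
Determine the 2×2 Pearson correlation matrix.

Step 1 — column means:
  mean(X) = (2 + 5 + 4 + 1 + 7 + 3) / 6 = 22/6 = 3.6667
  mean(Y) = (2 + 3 + 3 + 3 + 6 + 5) / 6 = 22/6 = 3.6667

Step 2 — sample variances and covariances s[i,j] = (1/(n-1)) · Σ_k (x_{k,i} - mean_i) · (x_{k,j} - mean_j), with n-1 = 5:
  s[X,X] = ((-1.6667)·(-1.6667) + (1.3333)·(1.3333) + (0.3333)·(0.3333) + (-2.6667)·(-2.6667) + (3.3333)·(3.3333) + (-0.6667)·(-0.6667)) / 5 = 23.3333/5 = 4.6667
  s[X,Y] = ((-1.6667)·(-1.6667) + (1.3333)·(-0.6667) + (0.3333)·(-0.6667) + (-2.6667)·(-0.6667) + (3.3333)·(2.3333) + (-0.6667)·(1.3333)) / 5 = 10.3333/5 = 2.0667
  s[Y,Y] = ((-1.6667)·(-1.6667) + (-0.6667)·(-0.6667) + (-0.6667)·(-0.6667) + (-0.6667)·(-0.6667) + (2.3333)·(2.3333) + (1.3333)·(1.3333)) / 5 = 11.3333/5 = 2.2667
  Sample standard deviations s_i = √(s[i,i]):
  s(X) = √(4.6667) = 2.1602
  s(Y) = √(2.2667) = 1.5055

Step 3 — r_{ij} = s_{ij} / (s_i · s_j):
  r[X,X] = 1 (diagonal).
  r[X,Y] = 2.0667 / (2.1602 · 1.5055) = 2.0667 / 3.2523 = 0.6354
  r[Y,Y] = 1 (diagonal).

R is symmetric with unit diagonal. Assembling:

R = [[1, 0.6354],
 [0.6354, 1]]


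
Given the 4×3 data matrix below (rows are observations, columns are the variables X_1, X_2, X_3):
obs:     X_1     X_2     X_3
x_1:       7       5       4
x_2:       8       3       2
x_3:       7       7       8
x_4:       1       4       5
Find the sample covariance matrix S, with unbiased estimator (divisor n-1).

Step 1 — column means:
  mean(X_1) = (7 + 8 + 7 + 1) / 4 = 23/4 = 5.75
  mean(X_2) = (5 + 3 + 7 + 4) / 4 = 19/4 = 4.75
  mean(X_3) = (4 + 2 + 8 + 5) / 4 = 19/4 = 4.75

Step 2 — sample covariance S[i,j] = (1/(n-1)) · Σ_k (x_{k,i} - mean_i) · (x_{k,j} - mean_j), with n-1 = 3.
  S[X_1,X_1] = ((1.25)·(1.25) + (2.25)·(2.25) + (1.25)·(1.25) + (-4.75)·(-4.75)) / 3 = 30.75/3 = 10.25
  S[X_1,X_2] = ((1.25)·(0.25) + (2.25)·(-1.75) + (1.25)·(2.25) + (-4.75)·(-0.75)) / 3 = 2.75/3 = 0.9167
  S[X_1,X_3] = ((1.25)·(-0.75) + (2.25)·(-2.75) + (1.25)·(3.25) + (-4.75)·(0.25)) / 3 = -4.25/3 = -1.4167
  S[X_2,X_2] = ((0.25)·(0.25) + (-1.75)·(-1.75) + (2.25)·(2.25) + (-0.75)·(-0.75)) / 3 = 8.75/3 = 2.9167
  S[X_2,X_3] = ((0.25)·(-0.75) + (-1.75)·(-2.75) + (2.25)·(3.25) + (-0.75)·(0.25)) / 3 = 11.75/3 = 3.9167
  S[X_3,X_3] = ((-0.75)·(-0.75) + (-2.75)·(-2.75) + (3.25)·(3.25) + (0.25)·(0.25)) / 3 = 18.75/3 = 6.25

S is symmetric (S[j,i] = S[i,j]). Assembling:

S = [[10.25, 0.9167, -1.4167],
 [0.9167, 2.9167, 3.9167],
 [-1.4167, 3.9167, 6.25]]


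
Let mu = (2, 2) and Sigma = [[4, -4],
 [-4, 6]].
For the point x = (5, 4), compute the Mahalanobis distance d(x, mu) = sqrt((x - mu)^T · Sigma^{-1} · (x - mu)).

Step 1 — centre the observation: (x - mu) = (3, 2).

Step 2 — invert Sigma. det(Sigma) = 4·6 - (-4)² = 8.
  Sigma^{-1} = (1/det) · [[d, -b], [-b, a]] = [[0.75, 0.5],
 [0.5, 0.5]].

Step 3 — form the quadratic (x - mu)^T · Sigma^{-1} · (x - mu):
  Sigma^{-1} · (x - mu) = (3.25, 2.5).
  (x - mu)^T · [Sigma^{-1} · (x - mu)] = (3)·(3.25) + (2)·(2.5) = 14.75.

Step 4 — take square root: d = √(14.75) ≈ 3.8406.

d(x, mu) = √(14.75) ≈ 3.8406


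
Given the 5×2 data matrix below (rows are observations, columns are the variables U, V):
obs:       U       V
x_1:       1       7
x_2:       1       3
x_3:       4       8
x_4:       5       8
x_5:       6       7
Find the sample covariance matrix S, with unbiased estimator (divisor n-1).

Step 1 — column means:
  mean(U) = (1 + 1 + 4 + 5 + 6) / 5 = 17/5 = 3.4
  mean(V) = (7 + 3 + 8 + 8 + 7) / 5 = 33/5 = 6.6

Step 2 — sample covariance S[i,j] = (1/(n-1)) · Σ_k (x_{k,i} - mean_i) · (x_{k,j} - mean_j), with n-1 = 4.
  S[U,U] = ((-2.4)·(-2.4) + (-2.4)·(-2.4) + (0.6)·(0.6) + (1.6)·(1.6) + (2.6)·(2.6)) / 4 = 21.2/4 = 5.3
  S[U,V] = ((-2.4)·(0.4) + (-2.4)·(-3.6) + (0.6)·(1.4) + (1.6)·(1.4) + (2.6)·(0.4)) / 4 = 11.8/4 = 2.95
  S[V,V] = ((0.4)·(0.4) + (-3.6)·(-3.6) + (1.4)·(1.4) + (1.4)·(1.4) + (0.4)·(0.4)) / 4 = 17.2/4 = 4.3

S is symmetric (S[j,i] = S[i,j]). Assembling:

S = [[5.3, 2.95],
 [2.95, 4.3]]


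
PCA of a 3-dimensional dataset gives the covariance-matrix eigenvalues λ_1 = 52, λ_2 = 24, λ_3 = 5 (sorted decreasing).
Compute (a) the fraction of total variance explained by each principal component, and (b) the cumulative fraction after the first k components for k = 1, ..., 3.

Step 1 — total variance = trace(Sigma) = Σ λ_i = 52 + 24 + 5 = 81.

Step 2 — fraction explained by component i = λ_i / Σ λ:
  PC1: 52/81 = 0.642
  PC2: 24/81 = 0.2963
  PC3: 5/81 = 0.0617

Step 3 — cumulative fraction after k components = (λ_1 + ... + λ_k) / Σ λ:
  k = 1: 52/81 = 0.642
  k = 2: (52 + 24)/81 = 76/81 = 0.9383
  k = 3: (52 + 24 + 5)/81 = 81/81 = 1

Summary (fraction, with percent):

explained: PC1 0.642 (64.2%), PC2 0.2963 (29.63%), PC3 0.0617 (6.17%);  cumulative: 0.642, 0.9383, 1


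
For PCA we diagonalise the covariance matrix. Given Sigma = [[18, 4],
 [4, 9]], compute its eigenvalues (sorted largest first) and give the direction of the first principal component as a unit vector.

Step 1 — characteristic polynomial of 2×2 Sigma:
  det(Sigma - λI) = λ² - trace · λ + det = 0.
  trace = 18 + 9 = 27, det = 18·9 - (4)² = 146.
Step 2 — discriminant:
  Δ = trace² - 4·det = 729 - 584 = 145.
Step 3 — eigenvalues:
  λ = (trace ± √Δ)/2 = (27 ± 12.0416)/2,
  λ_1 = 19.5208,  λ_2 = 7.4792.

Step 4 — unit eigenvector for λ_1: solve (Sigma - λ_1 I)v = 0. First row:
  (18 - 19.5208)·v_x + (4)·v_y = 0, i.e. (-1.5208)·v_x + (4)·v_y = 0,
  so v ∝ (b, λ_1 - a) = (4, 1.5208) = u.
  ||u|| = √((4)² + (1.5208)²) = √(18.3128) ≈ 4.2793,
  v_1 = u/||u|| ≈ (0.9347, 0.3554) (||v_1|| = 1).

λ_1 = 19.5208,  λ_2 = 7.4792;  v_1 ≈ (0.9347, 0.3554)


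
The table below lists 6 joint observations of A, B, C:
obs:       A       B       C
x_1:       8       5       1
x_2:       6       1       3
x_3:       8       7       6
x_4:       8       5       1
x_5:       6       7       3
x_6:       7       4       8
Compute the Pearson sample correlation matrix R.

Step 1 — column means:
  mean(A) = (8 + 6 + 8 + 8 + 6 + 7) / 6 = 43/6 = 7.1667
  mean(B) = (5 + 1 + 7 + 5 + 7 + 4) / 6 = 29/6 = 4.8333
  mean(C) = (1 + 3 + 6 + 1 + 3 + 8) / 6 = 22/6 = 3.6667

Step 2 — sample variances and covariances s[i,j] = (1/(n-1)) · Σ_k (x_{k,i} - mean_i) · (x_{k,j} - mean_j), with n-1 = 5:
  s[A,A] = ((0.8333)·(0.8333) + (-1.1667)·(-1.1667) + (0.8333)·(0.8333) + (0.8333)·(0.8333) + (-1.1667)·(-1.1667) + (-0.1667)·(-0.1667)) / 5 = 4.8333/5 = 0.9667
  s[A,B] = ((0.8333)·(0.1667) + (-1.1667)·(-3.8333) + (0.8333)·(2.1667) + (0.8333)·(0.1667) + (-1.1667)·(2.1667) + (-0.1667)·(-0.8333)) / 5 = 4.1667/5 = 0.8333
  s[A,C] = ((0.8333)·(-2.6667) + (-1.1667)·(-0.6667) + (0.8333)·(2.3333) + (0.8333)·(-2.6667) + (-1.1667)·(-0.6667) + (-0.1667)·(4.3333)) / 5 = -1.6667/5 = -0.3333
  s[B,B] = ((0.1667)·(0.1667) + (-3.8333)·(-3.8333) + (2.1667)·(2.1667) + (0.1667)·(0.1667) + (2.1667)·(2.1667) + (-0.8333)·(-0.8333)) / 5 = 24.8333/5 = 4.9667
  s[B,C] = ((0.1667)·(-2.6667) + (-3.8333)·(-0.6667) + (2.1667)·(2.3333) + (0.1667)·(-2.6667) + (2.1667)·(-0.6667) + (-0.8333)·(4.3333)) / 5 = 1.6667/5 = 0.3333
  s[C,C] = ((-2.6667)·(-2.6667) + (-0.6667)·(-0.6667) + (2.3333)·(2.3333) + (-2.6667)·(-2.6667) + (-0.6667)·(-0.6667) + (4.3333)·(4.3333)) / 5 = 39.3333/5 = 7.8667
  Sample standard deviations s_i = √(s[i,i]):
  s(A) = √(0.9667) = 0.9832
  s(B) = √(4.9667) = 2.2286
  s(C) = √(7.8667) = 2.8048

Step 3 — r_{ij} = s_{ij} / (s_i · s_j):
  r[A,A] = 1 (diagonal).
  r[A,B] = 0.8333 / (0.9832 · 2.2286) = 0.8333 / 2.1911 = 0.3803
  r[A,C] = -0.3333 / (0.9832 · 2.8048) = -0.3333 / 2.7576 = -0.1209
  r[B,B] = 1 (diagonal).
  r[B,C] = 0.3333 / (2.2286 · 2.8048) = 0.3333 / 6.2507 = 0.0533
  r[C,C] = 1 (diagonal).

R is symmetric with unit diagonal. Assembling:

R = [[1, 0.3803, -0.1209],
 [0.3803, 1, 0.0533],
 [-0.1209, 0.0533, 1]]


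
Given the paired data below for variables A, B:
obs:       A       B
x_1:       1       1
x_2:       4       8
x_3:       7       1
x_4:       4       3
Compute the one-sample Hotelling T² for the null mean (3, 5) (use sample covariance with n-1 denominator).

Step 1 — sample mean vector:
  mean(A) = (1 + 4 + 7 + 4) / 4 = 16/4 = 4
  mean(B) = (1 + 8 + 1 + 3) / 4 = 13/4 = 3.25
  x̄ = (4, 3.25),  deviation x̄ - mu_0 = (4, 3.25) - (3, 5) = (1, -1.75).

Step 2 — sample covariance matrix, S[i,j] = (1/(n-1)) · Σ_k (x_{k,i} - mean_i) · (x_{k,j} - mean_j), divisor n-1 = 3:
  S[A,A] = ((-3)·(-3) + (0)·(0) + (3)·(3) + (0)·(0)) / 3 = 18/3 = 6
  S[A,B] = ((-3)·(-2.25) + (0)·(4.75) + (3)·(-2.25) + (0)·(-0.25)) / 3 = 0/3 = 0
  S[B,B] = ((-2.25)·(-2.25) + (4.75)·(4.75) + (-2.25)·(-2.25) + (-0.25)·(-0.25)) / 3 = 32.75/3 = 10.9167
  S = [[6, 0],
 [0, 10.9167]].

Step 3 — invert S. det(S) = 6·10.9167 - (0)² = 65.5.
  S^{-1} = (1/det) · [[d, -b], [-b, a]] = [[0.1667, 0],
 [0, 0.0916]].

Step 4 — quadratic form (x̄ - mu_0)^T · S^{-1} · (x̄ - mu_0):
  S^{-1} · (x̄ - mu_0) = (0.1667, -0.1603),
  (x̄ - mu_0)^T · [...] = (1)·(0.1667) + (-1.75)·(-0.1603) = 0.4472.

Step 5 — scale by n: T² = 4 · 0.4472 = 1.7888.

T² ≈ 1.7888


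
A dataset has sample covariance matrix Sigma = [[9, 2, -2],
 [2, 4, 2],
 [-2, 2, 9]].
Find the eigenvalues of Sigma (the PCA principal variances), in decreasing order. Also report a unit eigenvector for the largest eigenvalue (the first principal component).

Step 1 — characteristic polynomial p(λ) = det(λI - Sigma) = λ³ - tr·λ² + c_1·λ - det, where tr = trace, c_1 = sum of the principal 2×2 minors, det = det(Sigma):
  tr = 9 + 4 + 9 = 22,
  c_1 = (9·4 - (2)²) + (9·9 - (-2)²) + (4·9 - (2)²) = 32 + 77 + 32 = 141,
  det = 9·(4·9 - (2)²) - (2)·((2)·9 - (2)·(-2)) + (-2)·((2)·(2) - 4·(-2)) = 9·(32) - (2)·(22) + (-2)·(12) = 220.
  So p(λ) = λ³ - 22λ² + 141λ - 220.
Step 2 — look for an integer root (rational root theorem: any rational root is an integer divisor of 220). Testing λ = 11:
  p(11) = 1331 - 2662 + 1551 - 220 = 0  ✓
  Dividing out (λ - 11): p(λ) = (λ - 11)(λ² - 11λ + 20).
Step 3 — remaining eigenvalues from the quadratic λ² - 11λ + 20 = 0:
  Δ = 11² - 4·20 = 121 - 80 = 41,  λ = (11 ± √41)/2 = (11 ± 6.4031)/2 ≈ 8.7016 or 2.2984.
  Sorted: λ_1 = 11,  λ_2 = 8.7016,  λ_3 = 2.2984  (check: sum = 22 = tr ✓).

Step 4 — unit eigenvector for λ_1 = 11: v spans the null space of (Sigma - λ_1 I), whose rows are
  r_1 = (-2, 2, -2),  r_2 = (2, -7, 2),  r_3 = (-2, 2, -2).
  v is orthogonal to every row, so take v ∝ r_1 × r_2 = ((2)·(2) - (-2)·(-7), (-2)·(2) - (-2)·(2), (-2)·(-7) - (2)·(2)) = (-10, 0, 10).
  Rescale (divide by 10; multiply by -1 so the first nonzero entry is positive): u = (1, 0, -1).
  ||u|| = √((1)² + (0)² + (-1)²) = √(2) ≈ 1.4142,  v_1 = u/||u|| ≈ (0.7071, 0, -0.7071) (||v_1|| = 1).

λ_1 = 11,  λ_2 = 8.7016,  λ_3 = 2.2984;  v_1 ≈ (0.7071, 0, -0.7071)


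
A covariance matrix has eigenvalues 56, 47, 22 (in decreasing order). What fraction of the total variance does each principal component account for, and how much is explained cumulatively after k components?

Step 1 — total variance = trace(Sigma) = Σ λ_i = 56 + 47 + 22 = 125.

Step 2 — fraction explained by component i = λ_i / Σ λ:
  PC1: 56/125 = 0.448
  PC2: 47/125 = 0.376
  PC3: 22/125 = 0.176

Step 3 — cumulative fraction after k components = (λ_1 + ... + λ_k) / Σ λ:
  k = 1: 56/125 = 0.448
  k = 2: (56 + 47)/125 = 103/125 = 0.824
  k = 3: (56 + 47 + 22)/125 = 125/125 = 1

Summary (fraction, with percent):

explained: PC1 0.448 (44.8%), PC2 0.376 (37.6%), PC3 0.176 (17.6%);  cumulative: 0.448, 0.824, 1


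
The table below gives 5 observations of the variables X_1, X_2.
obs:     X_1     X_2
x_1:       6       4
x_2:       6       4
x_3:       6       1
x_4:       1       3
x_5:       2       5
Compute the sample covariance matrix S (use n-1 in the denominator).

Step 1 — column means:
  mean(X_1) = (6 + 6 + 6 + 1 + 2) / 5 = 21/5 = 4.2
  mean(X_2) = (4 + 4 + 1 + 3 + 5) / 5 = 17/5 = 3.4

Step 2 — sample covariance S[i,j] = (1/(n-1)) · Σ_k (x_{k,i} - mean_i) · (x_{k,j} - mean_j), with n-1 = 4.
  S[X_1,X_1] = ((1.8)·(1.8) + (1.8)·(1.8) + (1.8)·(1.8) + (-3.2)·(-3.2) + (-2.2)·(-2.2)) / 4 = 24.8/4 = 6.2
  S[X_1,X_2] = ((1.8)·(0.6) + (1.8)·(0.6) + (1.8)·(-2.4) + (-3.2)·(-0.4) + (-2.2)·(1.6)) / 4 = -4.4/4 = -1.1
  S[X_2,X_2] = ((0.6)·(0.6) + (0.6)·(0.6) + (-2.4)·(-2.4) + (-0.4)·(-0.4) + (1.6)·(1.6)) / 4 = 9.2/4 = 2.3

S is symmetric (S[j,i] = S[i,j]). Assembling:

S = [[6.2, -1.1],
 [-1.1, 2.3]]


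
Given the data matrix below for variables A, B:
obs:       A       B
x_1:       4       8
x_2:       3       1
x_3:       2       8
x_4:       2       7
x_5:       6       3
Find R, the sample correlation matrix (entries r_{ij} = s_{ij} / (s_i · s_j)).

Step 1 — column means:
  mean(A) = (4 + 3 + 2 + 2 + 6) / 5 = 17/5 = 3.4
  mean(B) = (8 + 1 + 8 + 7 + 3) / 5 = 27/5 = 5.4

Step 2 — sample variances and covariances s[i,j] = (1/(n-1)) · Σ_k (x_{k,i} - mean_i) · (x_{k,j} - mean_j), with n-1 = 4:
  s[A,A] = ((0.6)·(0.6) + (-0.4)·(-0.4) + (-1.4)·(-1.4) + (-1.4)·(-1.4) + (2.6)·(2.6)) / 4 = 11.2/4 = 2.8
  s[A,B] = ((0.6)·(2.6) + (-0.4)·(-4.4) + (-1.4)·(2.6) + (-1.4)·(1.6) + (2.6)·(-2.4)) / 4 = -8.8/4 = -2.2
  s[B,B] = ((2.6)·(2.6) + (-4.4)·(-4.4) + (2.6)·(2.6) + (1.6)·(1.6) + (-2.4)·(-2.4)) / 4 = 41.2/4 = 10.3
  Sample standard deviations s_i = √(s[i,i]):
  s(A) = √(2.8) = 1.6733
  s(B) = √(10.3) = 3.2094

Step 3 — r_{ij} = s_{ij} / (s_i · s_j):
  r[A,A] = 1 (diagonal).
  r[A,B] = -2.2 / (1.6733 · 3.2094) = -2.2 / 5.3703 = -0.4097
  r[B,B] = 1 (diagonal).

R is symmetric with unit diagonal. Assembling:

R = [[1, -0.4097],
 [-0.4097, 1]]


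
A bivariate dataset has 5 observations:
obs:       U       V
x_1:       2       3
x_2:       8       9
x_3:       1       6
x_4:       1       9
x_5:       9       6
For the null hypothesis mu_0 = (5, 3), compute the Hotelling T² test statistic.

Step 1 — sample mean vector:
  mean(U) = (2 + 8 + 1 + 1 + 9) / 5 = 21/5 = 4.2
  mean(V) = (3 + 9 + 6 + 9 + 6) / 5 = 33/5 = 6.6
  x̄ = (4.2, 6.6),  deviation x̄ - mu_0 = (4.2, 6.6) - (5, 3) = (-0.8, 3.6).

Step 2 — sample covariance matrix, S[i,j] = (1/(n-1)) · Σ_k (x_{k,i} - mean_i) · (x_{k,j} - mean_j), divisor n-1 = 4:
  S[U,U] = ((-2.2)·(-2.2) + (3.8)·(3.8) + (-3.2)·(-3.2) + (-3.2)·(-3.2) + (4.8)·(4.8)) / 4 = 62.8/4 = 15.7
  S[U,V] = ((-2.2)·(-3.6) + (3.8)·(2.4) + (-3.2)·(-0.6) + (-3.2)·(2.4) + (4.8)·(-0.6)) / 4 = 8.4/4 = 2.1
  S[V,V] = ((-3.6)·(-3.6) + (2.4)·(2.4) + (-0.6)·(-0.6) + (2.4)·(2.4) + (-0.6)·(-0.6)) / 4 = 25.2/4 = 6.3
  S = [[15.7, 2.1],
 [2.1, 6.3]].

Step 3 — invert S. det(S) = 15.7·6.3 - (2.1)² = 94.5.
  S^{-1} = (1/det) · [[d, -b], [-b, a]] = [[0.0667, -0.0222],
 [-0.0222, 0.1661]].

Step 4 — quadratic form (x̄ - mu_0)^T · S^{-1} · (x̄ - mu_0):
  S^{-1} · (x̄ - mu_0) = (-0.1333, 0.6159),
  (x̄ - mu_0)^T · [...] = (-0.8)·(-0.1333) + (3.6)·(0.6159) = 2.3238.

Step 5 — scale by n: T² = 5 · 2.3238 = 11.619.

T² ≈ 11.619


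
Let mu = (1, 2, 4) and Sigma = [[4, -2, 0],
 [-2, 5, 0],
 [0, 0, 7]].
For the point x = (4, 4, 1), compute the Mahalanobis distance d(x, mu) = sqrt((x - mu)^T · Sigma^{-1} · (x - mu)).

Step 1 — centre the observation: (x - mu) = (3, 2, -3).

Step 2 — invert Sigma (cofactor / det for 3×3, or solve directly):
  Sigma^{-1} = [[0.3125, 0.125, 0],
 [0.125, 0.25, 0],
 [0, 0, 0.1429]].

Step 3 — form the quadratic (x - mu)^T · Sigma^{-1} · (x - mu):
  Sigma^{-1} · (x - mu) = (1.1875, 0.875, -0.4286).
  (x - mu)^T · [Sigma^{-1} · (x - mu)] = (3)·(1.1875) + (2)·(0.875) + (-3)·(-0.4286) = 6.5982.

Step 4 — take square root: d = √(6.5982) ≈ 2.5687.

d(x, mu) = √(6.5982) ≈ 2.5687


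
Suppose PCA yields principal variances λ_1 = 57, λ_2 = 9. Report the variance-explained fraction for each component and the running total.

Step 1 — total variance = trace(Sigma) = Σ λ_i = 57 + 9 = 66.

Step 2 — fraction explained by component i = λ_i / Σ λ:
  PC1: 57/66 = 0.8636
  PC2: 9/66 = 0.1364

Step 3 — cumulative fraction after k components = (λ_1 + ... + λ_k) / Σ λ:
  k = 1: 57/66 = 0.8636
  k = 2: (57 + 9)/66 = 66/66 = 1

Summary (fraction, with percent):

explained: PC1 0.8636 (86.36%), PC2 0.1364 (13.64%);  cumulative: 0.8636, 1


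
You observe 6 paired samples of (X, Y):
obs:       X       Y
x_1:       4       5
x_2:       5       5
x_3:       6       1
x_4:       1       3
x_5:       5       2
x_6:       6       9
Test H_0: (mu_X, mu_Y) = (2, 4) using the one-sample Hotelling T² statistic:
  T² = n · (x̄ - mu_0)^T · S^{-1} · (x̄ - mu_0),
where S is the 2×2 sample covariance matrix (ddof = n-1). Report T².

Step 1 — sample mean vector:
  mean(X) = (4 + 5 + 6 + 1 + 5 + 6) / 6 = 27/6 = 4.5
  mean(Y) = (5 + 5 + 1 + 3 + 2 + 9) / 6 = 25/6 = 4.1667
  x̄ = (4.5, 4.1667),  deviation x̄ - mu_0 = (4.5, 4.1667) - (2, 4) = (2.5, 0.1667).

Step 2 — sample covariance matrix, S[i,j] = (1/(n-1)) · Σ_k (x_{k,i} - mean_i) · (x_{k,j} - mean_j), divisor n-1 = 5:
  S[X,X] = ((-0.5)·(-0.5) + (0.5)·(0.5) + (1.5)·(1.5) + (-3.5)·(-3.5) + (0.5)·(0.5) + (1.5)·(1.5)) / 5 = 17.5/5 = 3.5
  S[X,Y] = ((-0.5)·(0.8333) + (0.5)·(0.8333) + (1.5)·(-3.1667) + (-3.5)·(-1.1667) + (0.5)·(-2.1667) + (1.5)·(4.8333)) / 5 = 5.5/5 = 1.1
  S[Y,Y] = ((0.8333)·(0.8333) + (0.8333)·(0.8333) + (-3.1667)·(-3.1667) + (-1.1667)·(-1.1667) + (-2.1667)·(-2.1667) + (4.8333)·(4.8333)) / 5 = 40.8333/5 = 8.1667
  S = [[3.5, 1.1],
 [1.1, 8.1667]].

Step 3 — invert S. det(S) = 3.5·8.1667 - (1.1)² = 27.3733.
  S^{-1} = (1/det) · [[d, -b], [-b, a]] = [[0.2983, -0.0402],
 [-0.0402, 0.1279]].

Step 4 — quadratic form (x̄ - mu_0)^T · S^{-1} · (x̄ - mu_0):
  S^{-1} · (x̄ - mu_0) = (0.7392, -0.0792),
  (x̄ - mu_0)^T · [...] = (2.5)·(0.7392) + (0.1667)·(-0.0792) = 1.8347.

Step 5 — scale by n: T² = 6 · 1.8347 = 11.0083.

T² ≈ 11.0083


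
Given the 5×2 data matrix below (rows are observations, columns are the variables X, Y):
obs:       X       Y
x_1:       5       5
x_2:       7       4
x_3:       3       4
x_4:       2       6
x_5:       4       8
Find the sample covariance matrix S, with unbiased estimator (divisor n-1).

Step 1 — column means:
  mean(X) = (5 + 7 + 3 + 2 + 4) / 5 = 21/5 = 4.2
  mean(Y) = (5 + 4 + 4 + 6 + 8) / 5 = 27/5 = 5.4

Step 2 — sample covariance S[i,j] = (1/(n-1)) · Σ_k (x_{k,i} - mean_i) · (x_{k,j} - mean_j), with n-1 = 4.
  S[X,X] = ((0.8)·(0.8) + (2.8)·(2.8) + (-1.2)·(-1.2) + (-2.2)·(-2.2) + (-0.2)·(-0.2)) / 4 = 14.8/4 = 3.7
  S[X,Y] = ((0.8)·(-0.4) + (2.8)·(-1.4) + (-1.2)·(-1.4) + (-2.2)·(0.6) + (-0.2)·(2.6)) / 4 = -4.4/4 = -1.1
  S[Y,Y] = ((-0.4)·(-0.4) + (-1.4)·(-1.4) + (-1.4)·(-1.4) + (0.6)·(0.6) + (2.6)·(2.6)) / 4 = 11.2/4 = 2.8

S is symmetric (S[j,i] = S[i,j]). Assembling:

S = [[3.7, -1.1],
 [-1.1, 2.8]]


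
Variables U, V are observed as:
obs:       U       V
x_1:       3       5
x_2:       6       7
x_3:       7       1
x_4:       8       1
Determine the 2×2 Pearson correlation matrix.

Step 1 — column means:
  mean(U) = (3 + 6 + 7 + 8) / 4 = 24/4 = 6
  mean(V) = (5 + 7 + 1 + 1) / 4 = 14/4 = 3.5

Step 2 — sample variances and covariances s[i,j] = (1/(n-1)) · Σ_k (x_{k,i} - mean_i) · (x_{k,j} - mean_j), with n-1 = 3:
  s[U,U] = ((-3)·(-3) + (0)·(0) + (1)·(1) + (2)·(2)) / 3 = 14/3 = 4.6667
  s[U,V] = ((-3)·(1.5) + (0)·(3.5) + (1)·(-2.5) + (2)·(-2.5)) / 3 = -12/3 = -4
  s[V,V] = ((1.5)·(1.5) + (3.5)·(3.5) + (-2.5)·(-2.5) + (-2.5)·(-2.5)) / 3 = 27/3 = 9
  Sample standard deviations s_i = √(s[i,i]):
  s(U) = √(4.6667) = 2.1602
  s(V) = √(9) = 3

Step 3 — r_{ij} = s_{ij} / (s_i · s_j):
  r[U,U] = 1 (diagonal).
  r[U,V] = -4 / (2.1602 · 3) = -4 / 6.4807 = -0.6172
  r[V,V] = 1 (diagonal).

R is symmetric with unit diagonal. Assembling:

R = [[1, -0.6172],
 [-0.6172, 1]]


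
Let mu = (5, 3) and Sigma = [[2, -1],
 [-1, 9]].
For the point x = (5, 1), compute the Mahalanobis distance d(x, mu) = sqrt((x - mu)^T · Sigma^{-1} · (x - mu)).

Step 1 — centre the observation: (x - mu) = (0, -2).

Step 2 — invert Sigma. det(Sigma) = 2·9 - (-1)² = 17.
  Sigma^{-1} = (1/det) · [[d, -b], [-b, a]] = [[0.5294, 0.0588],
 [0.0588, 0.1176]].

Step 3 — form the quadratic (x - mu)^T · Sigma^{-1} · (x - mu):
  Sigma^{-1} · (x - mu) = (-0.1176, -0.2353).
  (x - mu)^T · [Sigma^{-1} · (x - mu)] = (0)·(-0.1176) + (-2)·(-0.2353) = 0.4706.

Step 4 — take square root: d = √(0.4706) ≈ 0.686.

d(x, mu) = √(0.4706) ≈ 0.686


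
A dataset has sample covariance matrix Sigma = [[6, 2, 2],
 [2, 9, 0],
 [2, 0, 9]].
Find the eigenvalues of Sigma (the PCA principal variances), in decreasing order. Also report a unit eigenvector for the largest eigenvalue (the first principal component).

Step 1 — characteristic polynomial p(λ) = det(λI - Sigma) = λ³ - tr·λ² + c_1·λ - det, where tr = trace, c_1 = sum of the principal 2×2 minors, det = det(Sigma):
  tr = 6 + 9 + 9 = 24,
  c_1 = (6·9 - (2)²) + (6·9 - (2)²) + (9·9 - (0)²) = 50 + 50 + 81 = 181,
  det = 6·(9·9 - (0)²) - (2)·((2)·9 - (0)·(2)) + (2)·((2)·(0) - 9·(2)) = 6·(81) - (2)·(18) + (2)·(-18) = 414.
  So p(λ) = λ³ - 24λ² + 181λ - 414.
Step 2 — look for an integer root (rational root theorem: any rational root is an integer divisor of 414). Testing λ = 9:
  p(9) = 729 - 1944 + 1629 - 414 = 0  ✓
  Dividing out (λ - 9): p(λ) = (λ - 9)(λ² - 15λ + 46).
Step 3 — remaining eigenvalues from the quadratic λ² - 15λ + 46 = 0:
  Δ = 15² - 4·46 = 225 - 184 = 41,  λ = (15 ± √41)/2 = (15 ± 6.4031)/2 ≈ 10.7016 or 4.2984.
  Sorted: λ_1 = 10.7016,  λ_2 = 9,  λ_3 = 4.2984  (check: sum = 24 = tr ✓).

Step 4 — unit eigenvector for λ_1 ≈ 10.7016: v spans the null space of (Sigma - λ_1 I), whose rows are
  r_1 = (-4.7016, 2, 2),  r_2 = (2, -1.7016, 0),  r_3 = (2, 0, -1.7016).
  v is orthogonal to every row, so take v ∝ r_1 × r_2 = ((2)·(0) - (2)·(-1.7016), (2)·(2) - (-4.7016)·(0), (-4.7016)·(-1.7016) - (2)·(2)) ≈ (3.4031, 4, 4).
  Let u = (3.4031, 4, 4).
  ||u|| = √((3.4031)² + (4)² + (4)²) = √(43.5813) ≈ 6.6016,  v_1 = u/||u|| ≈ (0.5155, 0.6059, 0.6059) (||v_1|| = 1).

λ_1 = 10.7016,  λ_2 = 9,  λ_3 = 4.2984;  v_1 ≈ (0.5155, 0.6059, 0.6059)


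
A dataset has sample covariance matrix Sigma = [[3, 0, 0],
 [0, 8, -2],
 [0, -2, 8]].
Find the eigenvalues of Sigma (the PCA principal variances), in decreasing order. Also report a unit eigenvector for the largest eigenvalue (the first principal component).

Step 1 — characteristic polynomial p(λ) = det(λI - Sigma) = λ³ - tr·λ² + c_1·λ - det, where tr = trace, c_1 = sum of the principal 2×2 minors, det = det(Sigma):
  tr = 3 + 8 + 8 = 19,
  c_1 = (3·8 - (0)²) + (3·8 - (0)²) + (8·8 - (-2)²) = 24 + 24 + 60 = 108,
  det = 3·(8·8 - (-2)²) - (0)·((0)·8 - (-2)·(0)) + (0)·((0)·(-2) - 8·(0)) = 3·(60) - (0)·(0) + (0)·(0) = 180.
  So p(λ) = λ³ - 19λ² + 108λ - 180.
Step 2 — look for an integer root (rational root theorem: any rational root is an integer divisor of 180). Testing λ = 3:
  p(3) = 27 - 171 + 324 - 180 = 0  ✓
  Dividing out (λ - 3): p(λ) = (λ - 3)(λ² - 16λ + 60).
Step 3 — remaining eigenvalues from the quadratic λ² - 16λ + 60 = 0:
  Δ = 16² - 4·60 = 256 - 240 = 16,  λ = (16 ± √16)/2 = (16 ± 4)/2 = 10 or 6.
  Sorted: λ_1 = 10,  λ_2 = 6,  λ_3 = 3  (check: sum = 19 = tr ✓).

Step 4 — unit eigenvector for λ_1 = 10: v spans the null space of (Sigma - λ_1 I), whose rows are
  r_1 = (-7, 0, 0),  r_2 = (0, -2, -2),  r_3 = (0, -2, -2).
  v is orthogonal to every row, so take v ∝ r_1 × r_2 = ((0)·(-2) - (0)·(-2), (0)·(0) - (-7)·(-2), (-7)·(-2) - (0)·(0)) = (0, -14, 14).
  Rescale (divide by 14; multiply by -1 so the first nonzero entry is positive): u = (0, 1, -1).
  ||u|| = √((0)² + (1)² + (-1)²) = √(2) ≈ 1.4142,  v_1 = u/||u|| ≈ (0, 0.7071, -0.7071) (||v_1|| = 1).

λ_1 = 10,  λ_2 = 6,  λ_3 = 3;  v_1 ≈ (0, 0.7071, -0.7071)


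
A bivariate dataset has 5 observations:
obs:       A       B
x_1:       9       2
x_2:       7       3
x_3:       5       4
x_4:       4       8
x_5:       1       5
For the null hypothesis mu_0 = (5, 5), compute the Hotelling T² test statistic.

Step 1 — sample mean vector:
  mean(A) = (9 + 7 + 5 + 4 + 1) / 5 = 26/5 = 5.2
  mean(B) = (2 + 3 + 4 + 8 + 5) / 5 = 22/5 = 4.4
  x̄ = (5.2, 4.4),  deviation x̄ - mu_0 = (5.2, 4.4) - (5, 5) = (0.2, -0.6).

Step 2 — sample covariance matrix, S[i,j] = (1/(n-1)) · Σ_k (x_{k,i} - mean_i) · (x_{k,j} - mean_j), divisor n-1 = 4:
  S[A,A] = ((3.8)·(3.8) + (1.8)·(1.8) + (-0.2)·(-0.2) + (-1.2)·(-1.2) + (-4.2)·(-4.2)) / 4 = 36.8/4 = 9.2
  S[A,B] = ((3.8)·(-2.4) + (1.8)·(-1.4) + (-0.2)·(-0.4) + (-1.2)·(3.6) + (-4.2)·(0.6)) / 4 = -18.4/4 = -4.6
  S[B,B] = ((-2.4)·(-2.4) + (-1.4)·(-1.4) + (-0.4)·(-0.4) + (3.6)·(3.6) + (0.6)·(0.6)) / 4 = 21.2/4 = 5.3
  S = [[9.2, -4.6],
 [-4.6, 5.3]].

Step 3 — invert S. det(S) = 9.2·5.3 - (-4.6)² = 27.6.
  S^{-1} = (1/det) · [[d, -b], [-b, a]] = [[0.192, 0.1667],
 [0.1667, 0.3333]].

Step 4 — quadratic form (x̄ - mu_0)^T · S^{-1} · (x̄ - mu_0):
  S^{-1} · (x̄ - mu_0) = (-0.0616, -0.1667),
  (x̄ - mu_0)^T · [...] = (0.2)·(-0.0616) + (-0.6)·(-0.1667) = 0.0877.

Step 5 — scale by n: T² = 5 · 0.0877 = 0.4384.

T² ≈ 0.4384


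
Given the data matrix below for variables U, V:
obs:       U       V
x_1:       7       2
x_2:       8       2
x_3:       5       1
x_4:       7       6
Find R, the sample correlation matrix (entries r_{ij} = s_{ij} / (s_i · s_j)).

Step 1 — column means:
  mean(U) = (7 + 8 + 5 + 7) / 4 = 27/4 = 6.75
  mean(V) = (2 + 2 + 1 + 6) / 4 = 11/4 = 2.75

Step 2 — sample variances and covariances s[i,j] = (1/(n-1)) · Σ_k (x_{k,i} - mean_i) · (x_{k,j} - mean_j), with n-1 = 3:
  s[U,U] = ((0.25)·(0.25) + (1.25)·(1.25) + (-1.75)·(-1.75) + (0.25)·(0.25)) / 3 = 4.75/3 = 1.5833
  s[U,V] = ((0.25)·(-0.75) + (1.25)·(-0.75) + (-1.75)·(-1.75) + (0.25)·(3.25)) / 3 = 2.75/3 = 0.9167
  s[V,V] = ((-0.75)·(-0.75) + (-0.75)·(-0.75) + (-1.75)·(-1.75) + (3.25)·(3.25)) / 3 = 14.75/3 = 4.9167
  Sample standard deviations s_i = √(s[i,i]):
  s(U) = √(1.5833) = 1.2583
  s(V) = √(4.9167) = 2.2174

Step 3 — r_{ij} = s_{ij} / (s_i · s_j):
  r[U,U] = 1 (diagonal).
  r[U,V] = 0.9167 / (1.2583 · 2.2174) = 0.9167 / 2.7901 = 0.3285
  r[V,V] = 1 (diagonal).

R is symmetric with unit diagonal. Assembling:

R = [[1, 0.3285],
 [0.3285, 1]]


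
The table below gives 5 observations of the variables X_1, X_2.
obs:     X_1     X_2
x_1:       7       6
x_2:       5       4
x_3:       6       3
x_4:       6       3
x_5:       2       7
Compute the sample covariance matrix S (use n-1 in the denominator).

Step 1 — column means:
  mean(X_1) = (7 + 5 + 6 + 6 + 2) / 5 = 26/5 = 5.2
  mean(X_2) = (6 + 4 + 3 + 3 + 7) / 5 = 23/5 = 4.6

Step 2 — sample covariance S[i,j] = (1/(n-1)) · Σ_k (x_{k,i} - mean_i) · (x_{k,j} - mean_j), with n-1 = 4.
  S[X_1,X_1] = ((1.8)·(1.8) + (-0.2)·(-0.2) + (0.8)·(0.8) + (0.8)·(0.8) + (-3.2)·(-3.2)) / 4 = 14.8/4 = 3.7
  S[X_1,X_2] = ((1.8)·(1.4) + (-0.2)·(-0.6) + (0.8)·(-1.6) + (0.8)·(-1.6) + (-3.2)·(2.4)) / 4 = -7.6/4 = -1.9
  S[X_2,X_2] = ((1.4)·(1.4) + (-0.6)·(-0.6) + (-1.6)·(-1.6) + (-1.6)·(-1.6) + (2.4)·(2.4)) / 4 = 13.2/4 = 3.3

S is symmetric (S[j,i] = S[i,j]). Assembling:

S = [[3.7, -1.9],
 [-1.9, 3.3]]


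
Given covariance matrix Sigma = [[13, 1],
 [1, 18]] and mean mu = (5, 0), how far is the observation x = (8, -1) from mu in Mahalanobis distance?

Step 1 — centre the observation: (x - mu) = (3, -1).

Step 2 — invert Sigma. det(Sigma) = 13·18 - (1)² = 233.
  Sigma^{-1} = (1/det) · [[d, -b], [-b, a]] = [[0.0773, -0.0043],
 [-0.0043, 0.0558]].

Step 3 — form the quadratic (x - mu)^T · Sigma^{-1} · (x - mu):
  Sigma^{-1} · (x - mu) = (0.2361, -0.0687).
  (x - mu)^T · [Sigma^{-1} · (x - mu)] = (3)·(0.2361) + (-1)·(-0.0687) = 0.7768.

Step 4 — take square root: d = √(0.7768) ≈ 0.8814.

d(x, mu) = √(0.7768) ≈ 0.8814
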